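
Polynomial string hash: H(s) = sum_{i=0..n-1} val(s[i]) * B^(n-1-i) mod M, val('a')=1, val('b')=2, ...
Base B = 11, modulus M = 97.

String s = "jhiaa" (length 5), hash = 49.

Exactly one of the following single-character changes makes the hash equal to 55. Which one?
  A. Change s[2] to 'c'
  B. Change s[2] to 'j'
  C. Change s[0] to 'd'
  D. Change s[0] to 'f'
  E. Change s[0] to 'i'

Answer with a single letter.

Answer: E

Derivation:
Option A: s[2]='i'->'c', delta=(3-9)*11^2 mod 97 = 50, hash=49+50 mod 97 = 2
Option B: s[2]='i'->'j', delta=(10-9)*11^2 mod 97 = 24, hash=49+24 mod 97 = 73
Option C: s[0]='j'->'d', delta=(4-10)*11^4 mod 97 = 36, hash=49+36 mod 97 = 85
Option D: s[0]='j'->'f', delta=(6-10)*11^4 mod 97 = 24, hash=49+24 mod 97 = 73
Option E: s[0]='j'->'i', delta=(9-10)*11^4 mod 97 = 6, hash=49+6 mod 97 = 55 <-- target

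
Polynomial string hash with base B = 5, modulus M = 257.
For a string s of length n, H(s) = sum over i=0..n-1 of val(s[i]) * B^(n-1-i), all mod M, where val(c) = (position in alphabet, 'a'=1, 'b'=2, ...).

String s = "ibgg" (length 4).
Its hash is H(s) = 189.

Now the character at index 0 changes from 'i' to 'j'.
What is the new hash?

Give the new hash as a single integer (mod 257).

Answer: 57

Derivation:
val('i') = 9, val('j') = 10
Position k = 0, exponent = n-1-k = 3
B^3 mod M = 5^3 mod 257 = 125
Delta = (10 - 9) * 125 mod 257 = 125
New hash = (189 + 125) mod 257 = 57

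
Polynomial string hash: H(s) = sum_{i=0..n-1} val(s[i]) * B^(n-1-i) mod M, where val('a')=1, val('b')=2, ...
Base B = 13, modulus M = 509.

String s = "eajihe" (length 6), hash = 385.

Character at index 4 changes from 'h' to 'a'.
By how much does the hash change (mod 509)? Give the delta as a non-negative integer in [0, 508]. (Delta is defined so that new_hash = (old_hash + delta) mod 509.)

Answer: 418

Derivation:
Delta formula: (val(new) - val(old)) * B^(n-1-k) mod M
  val('a') - val('h') = 1 - 8 = -7
  B^(n-1-k) = 13^1 mod 509 = 13
  Delta = -7 * 13 mod 509 = 418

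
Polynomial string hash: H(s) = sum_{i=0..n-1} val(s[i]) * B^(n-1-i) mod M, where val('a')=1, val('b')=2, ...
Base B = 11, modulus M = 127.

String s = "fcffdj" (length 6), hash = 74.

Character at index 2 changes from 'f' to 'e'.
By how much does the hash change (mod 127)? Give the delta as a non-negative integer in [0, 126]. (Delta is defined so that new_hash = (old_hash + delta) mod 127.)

Answer: 66

Derivation:
Delta formula: (val(new) - val(old)) * B^(n-1-k) mod M
  val('e') - val('f') = 5 - 6 = -1
  B^(n-1-k) = 11^3 mod 127 = 61
  Delta = -1 * 61 mod 127 = 66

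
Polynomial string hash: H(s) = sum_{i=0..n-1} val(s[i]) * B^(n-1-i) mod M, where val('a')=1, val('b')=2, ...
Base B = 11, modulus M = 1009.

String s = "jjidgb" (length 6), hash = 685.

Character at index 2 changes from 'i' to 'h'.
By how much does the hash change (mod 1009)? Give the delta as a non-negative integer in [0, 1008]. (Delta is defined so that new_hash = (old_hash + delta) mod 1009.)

Answer: 687

Derivation:
Delta formula: (val(new) - val(old)) * B^(n-1-k) mod M
  val('h') - val('i') = 8 - 9 = -1
  B^(n-1-k) = 11^3 mod 1009 = 322
  Delta = -1 * 322 mod 1009 = 687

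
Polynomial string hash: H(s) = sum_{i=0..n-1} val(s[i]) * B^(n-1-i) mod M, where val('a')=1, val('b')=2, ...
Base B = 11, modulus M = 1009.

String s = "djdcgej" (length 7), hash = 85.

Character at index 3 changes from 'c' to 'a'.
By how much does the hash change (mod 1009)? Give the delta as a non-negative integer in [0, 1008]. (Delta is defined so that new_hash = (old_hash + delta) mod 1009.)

Answer: 365

Derivation:
Delta formula: (val(new) - val(old)) * B^(n-1-k) mod M
  val('a') - val('c') = 1 - 3 = -2
  B^(n-1-k) = 11^3 mod 1009 = 322
  Delta = -2 * 322 mod 1009 = 365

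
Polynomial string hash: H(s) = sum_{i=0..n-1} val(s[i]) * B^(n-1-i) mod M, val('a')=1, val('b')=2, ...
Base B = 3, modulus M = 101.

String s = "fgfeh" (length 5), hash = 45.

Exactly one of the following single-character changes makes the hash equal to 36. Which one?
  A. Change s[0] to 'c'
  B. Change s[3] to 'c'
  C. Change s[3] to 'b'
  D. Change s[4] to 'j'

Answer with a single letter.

Answer: C

Derivation:
Option A: s[0]='f'->'c', delta=(3-6)*3^4 mod 101 = 60, hash=45+60 mod 101 = 4
Option B: s[3]='e'->'c', delta=(3-5)*3^1 mod 101 = 95, hash=45+95 mod 101 = 39
Option C: s[3]='e'->'b', delta=(2-5)*3^1 mod 101 = 92, hash=45+92 mod 101 = 36 <-- target
Option D: s[4]='h'->'j', delta=(10-8)*3^0 mod 101 = 2, hash=45+2 mod 101 = 47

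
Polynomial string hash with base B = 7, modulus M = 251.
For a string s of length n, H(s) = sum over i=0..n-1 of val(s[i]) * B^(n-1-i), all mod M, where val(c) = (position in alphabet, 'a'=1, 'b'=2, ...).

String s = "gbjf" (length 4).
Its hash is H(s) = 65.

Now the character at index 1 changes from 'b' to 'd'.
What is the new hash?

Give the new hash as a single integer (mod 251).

Answer: 163

Derivation:
val('b') = 2, val('d') = 4
Position k = 1, exponent = n-1-k = 2
B^2 mod M = 7^2 mod 251 = 49
Delta = (4 - 2) * 49 mod 251 = 98
New hash = (65 + 98) mod 251 = 163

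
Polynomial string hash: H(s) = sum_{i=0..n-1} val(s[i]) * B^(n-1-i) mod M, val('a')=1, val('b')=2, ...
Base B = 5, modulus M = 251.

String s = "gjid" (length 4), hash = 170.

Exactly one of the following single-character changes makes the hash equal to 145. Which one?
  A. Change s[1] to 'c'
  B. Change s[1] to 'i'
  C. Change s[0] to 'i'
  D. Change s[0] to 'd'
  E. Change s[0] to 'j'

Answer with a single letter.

Answer: B

Derivation:
Option A: s[1]='j'->'c', delta=(3-10)*5^2 mod 251 = 76, hash=170+76 mod 251 = 246
Option B: s[1]='j'->'i', delta=(9-10)*5^2 mod 251 = 226, hash=170+226 mod 251 = 145 <-- target
Option C: s[0]='g'->'i', delta=(9-7)*5^3 mod 251 = 250, hash=170+250 mod 251 = 169
Option D: s[0]='g'->'d', delta=(4-7)*5^3 mod 251 = 127, hash=170+127 mod 251 = 46
Option E: s[0]='g'->'j', delta=(10-7)*5^3 mod 251 = 124, hash=170+124 mod 251 = 43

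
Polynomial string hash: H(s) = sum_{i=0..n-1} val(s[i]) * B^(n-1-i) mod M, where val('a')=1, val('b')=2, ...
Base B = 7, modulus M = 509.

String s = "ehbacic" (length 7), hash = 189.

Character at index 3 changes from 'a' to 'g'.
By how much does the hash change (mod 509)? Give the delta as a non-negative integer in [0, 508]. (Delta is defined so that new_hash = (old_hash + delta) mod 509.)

Answer: 22

Derivation:
Delta formula: (val(new) - val(old)) * B^(n-1-k) mod M
  val('g') - val('a') = 7 - 1 = 6
  B^(n-1-k) = 7^3 mod 509 = 343
  Delta = 6 * 343 mod 509 = 22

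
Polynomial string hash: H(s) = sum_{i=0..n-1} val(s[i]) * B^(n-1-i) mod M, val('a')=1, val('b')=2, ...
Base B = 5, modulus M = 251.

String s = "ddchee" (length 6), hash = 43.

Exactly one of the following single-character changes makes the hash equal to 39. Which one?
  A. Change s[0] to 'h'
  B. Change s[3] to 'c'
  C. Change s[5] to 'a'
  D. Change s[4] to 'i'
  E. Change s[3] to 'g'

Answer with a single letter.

Answer: C

Derivation:
Option A: s[0]='d'->'h', delta=(8-4)*5^5 mod 251 = 201, hash=43+201 mod 251 = 244
Option B: s[3]='h'->'c', delta=(3-8)*5^2 mod 251 = 126, hash=43+126 mod 251 = 169
Option C: s[5]='e'->'a', delta=(1-5)*5^0 mod 251 = 247, hash=43+247 mod 251 = 39 <-- target
Option D: s[4]='e'->'i', delta=(9-5)*5^1 mod 251 = 20, hash=43+20 mod 251 = 63
Option E: s[3]='h'->'g', delta=(7-8)*5^2 mod 251 = 226, hash=43+226 mod 251 = 18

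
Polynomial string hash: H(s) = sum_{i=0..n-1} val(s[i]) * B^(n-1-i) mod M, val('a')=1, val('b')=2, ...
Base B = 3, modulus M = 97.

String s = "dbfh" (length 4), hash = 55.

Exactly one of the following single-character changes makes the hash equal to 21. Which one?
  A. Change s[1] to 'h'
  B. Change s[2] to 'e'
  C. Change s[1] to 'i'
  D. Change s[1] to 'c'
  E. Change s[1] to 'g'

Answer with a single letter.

Option A: s[1]='b'->'h', delta=(8-2)*3^2 mod 97 = 54, hash=55+54 mod 97 = 12
Option B: s[2]='f'->'e', delta=(5-6)*3^1 mod 97 = 94, hash=55+94 mod 97 = 52
Option C: s[1]='b'->'i', delta=(9-2)*3^2 mod 97 = 63, hash=55+63 mod 97 = 21 <-- target
Option D: s[1]='b'->'c', delta=(3-2)*3^2 mod 97 = 9, hash=55+9 mod 97 = 64
Option E: s[1]='b'->'g', delta=(7-2)*3^2 mod 97 = 45, hash=55+45 mod 97 = 3

Answer: C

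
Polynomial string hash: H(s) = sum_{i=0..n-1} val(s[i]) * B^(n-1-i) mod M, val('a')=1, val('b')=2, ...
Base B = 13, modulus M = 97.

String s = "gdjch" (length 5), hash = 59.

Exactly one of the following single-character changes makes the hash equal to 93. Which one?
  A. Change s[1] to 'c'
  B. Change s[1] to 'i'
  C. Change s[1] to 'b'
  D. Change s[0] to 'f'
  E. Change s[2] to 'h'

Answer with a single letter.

Option A: s[1]='d'->'c', delta=(3-4)*13^3 mod 97 = 34, hash=59+34 mod 97 = 93 <-- target
Option B: s[1]='d'->'i', delta=(9-4)*13^3 mod 97 = 24, hash=59+24 mod 97 = 83
Option C: s[1]='d'->'b', delta=(2-4)*13^3 mod 97 = 68, hash=59+68 mod 97 = 30
Option D: s[0]='g'->'f', delta=(6-7)*13^4 mod 97 = 54, hash=59+54 mod 97 = 16
Option E: s[2]='j'->'h', delta=(8-10)*13^2 mod 97 = 50, hash=59+50 mod 97 = 12

Answer: A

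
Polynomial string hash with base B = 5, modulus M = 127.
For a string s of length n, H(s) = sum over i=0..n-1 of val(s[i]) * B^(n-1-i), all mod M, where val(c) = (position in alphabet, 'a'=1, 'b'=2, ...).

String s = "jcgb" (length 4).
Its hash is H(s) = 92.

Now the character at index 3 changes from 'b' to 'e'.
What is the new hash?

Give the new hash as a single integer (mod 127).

val('b') = 2, val('e') = 5
Position k = 3, exponent = n-1-k = 0
B^0 mod M = 5^0 mod 127 = 1
Delta = (5 - 2) * 1 mod 127 = 3
New hash = (92 + 3) mod 127 = 95

Answer: 95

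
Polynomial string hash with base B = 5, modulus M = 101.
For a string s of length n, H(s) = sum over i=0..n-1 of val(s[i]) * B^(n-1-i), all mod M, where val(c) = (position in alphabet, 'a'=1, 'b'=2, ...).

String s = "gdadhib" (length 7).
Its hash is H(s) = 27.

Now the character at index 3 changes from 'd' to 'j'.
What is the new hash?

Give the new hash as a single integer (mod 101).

Answer: 70

Derivation:
val('d') = 4, val('j') = 10
Position k = 3, exponent = n-1-k = 3
B^3 mod M = 5^3 mod 101 = 24
Delta = (10 - 4) * 24 mod 101 = 43
New hash = (27 + 43) mod 101 = 70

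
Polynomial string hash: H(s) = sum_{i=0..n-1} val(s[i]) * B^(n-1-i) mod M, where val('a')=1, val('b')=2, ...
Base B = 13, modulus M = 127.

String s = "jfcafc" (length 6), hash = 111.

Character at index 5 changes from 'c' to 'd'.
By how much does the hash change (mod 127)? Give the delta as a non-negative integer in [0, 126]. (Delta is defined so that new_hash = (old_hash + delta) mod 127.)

Answer: 1

Derivation:
Delta formula: (val(new) - val(old)) * B^(n-1-k) mod M
  val('d') - val('c') = 4 - 3 = 1
  B^(n-1-k) = 13^0 mod 127 = 1
  Delta = 1 * 1 mod 127 = 1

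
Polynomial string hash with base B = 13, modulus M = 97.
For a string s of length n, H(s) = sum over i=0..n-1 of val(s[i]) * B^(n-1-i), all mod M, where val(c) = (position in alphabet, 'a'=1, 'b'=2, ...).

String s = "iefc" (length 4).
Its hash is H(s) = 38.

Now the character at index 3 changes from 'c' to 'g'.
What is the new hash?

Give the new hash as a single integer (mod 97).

val('c') = 3, val('g') = 7
Position k = 3, exponent = n-1-k = 0
B^0 mod M = 13^0 mod 97 = 1
Delta = (7 - 3) * 1 mod 97 = 4
New hash = (38 + 4) mod 97 = 42

Answer: 42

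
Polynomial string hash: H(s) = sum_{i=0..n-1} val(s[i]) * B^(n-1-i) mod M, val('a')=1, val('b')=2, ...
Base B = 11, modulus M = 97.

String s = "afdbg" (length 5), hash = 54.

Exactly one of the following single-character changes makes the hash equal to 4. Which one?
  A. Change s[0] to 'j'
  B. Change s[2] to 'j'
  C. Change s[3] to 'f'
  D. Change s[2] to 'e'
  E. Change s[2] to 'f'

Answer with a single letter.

Answer: B

Derivation:
Option A: s[0]='a'->'j', delta=(10-1)*11^4 mod 97 = 43, hash=54+43 mod 97 = 0
Option B: s[2]='d'->'j', delta=(10-4)*11^2 mod 97 = 47, hash=54+47 mod 97 = 4 <-- target
Option C: s[3]='b'->'f', delta=(6-2)*11^1 mod 97 = 44, hash=54+44 mod 97 = 1
Option D: s[2]='d'->'e', delta=(5-4)*11^2 mod 97 = 24, hash=54+24 mod 97 = 78
Option E: s[2]='d'->'f', delta=(6-4)*11^2 mod 97 = 48, hash=54+48 mod 97 = 5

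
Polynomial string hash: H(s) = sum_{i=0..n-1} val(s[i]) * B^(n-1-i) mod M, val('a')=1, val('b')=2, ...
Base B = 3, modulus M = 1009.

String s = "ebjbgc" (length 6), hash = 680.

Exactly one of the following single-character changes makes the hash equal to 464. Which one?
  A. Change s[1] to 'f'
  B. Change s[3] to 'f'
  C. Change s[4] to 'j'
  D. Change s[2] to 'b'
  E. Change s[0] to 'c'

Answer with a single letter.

Answer: D

Derivation:
Option A: s[1]='b'->'f', delta=(6-2)*3^4 mod 1009 = 324, hash=680+324 mod 1009 = 1004
Option B: s[3]='b'->'f', delta=(6-2)*3^2 mod 1009 = 36, hash=680+36 mod 1009 = 716
Option C: s[4]='g'->'j', delta=(10-7)*3^1 mod 1009 = 9, hash=680+9 mod 1009 = 689
Option D: s[2]='j'->'b', delta=(2-10)*3^3 mod 1009 = 793, hash=680+793 mod 1009 = 464 <-- target
Option E: s[0]='e'->'c', delta=(3-5)*3^5 mod 1009 = 523, hash=680+523 mod 1009 = 194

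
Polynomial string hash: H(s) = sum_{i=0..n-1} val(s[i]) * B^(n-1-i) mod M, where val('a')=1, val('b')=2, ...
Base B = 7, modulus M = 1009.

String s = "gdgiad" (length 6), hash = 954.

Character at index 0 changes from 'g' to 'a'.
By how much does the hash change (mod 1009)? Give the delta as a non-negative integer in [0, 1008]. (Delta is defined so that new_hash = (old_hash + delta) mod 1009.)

Delta formula: (val(new) - val(old)) * B^(n-1-k) mod M
  val('a') - val('g') = 1 - 7 = -6
  B^(n-1-k) = 7^5 mod 1009 = 663
  Delta = -6 * 663 mod 1009 = 58

Answer: 58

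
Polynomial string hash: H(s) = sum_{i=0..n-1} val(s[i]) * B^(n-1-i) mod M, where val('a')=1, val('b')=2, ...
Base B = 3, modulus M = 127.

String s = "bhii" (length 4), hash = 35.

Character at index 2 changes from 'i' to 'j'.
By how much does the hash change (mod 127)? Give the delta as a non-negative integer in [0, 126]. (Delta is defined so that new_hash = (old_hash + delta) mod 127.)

Answer: 3

Derivation:
Delta formula: (val(new) - val(old)) * B^(n-1-k) mod M
  val('j') - val('i') = 10 - 9 = 1
  B^(n-1-k) = 3^1 mod 127 = 3
  Delta = 1 * 3 mod 127 = 3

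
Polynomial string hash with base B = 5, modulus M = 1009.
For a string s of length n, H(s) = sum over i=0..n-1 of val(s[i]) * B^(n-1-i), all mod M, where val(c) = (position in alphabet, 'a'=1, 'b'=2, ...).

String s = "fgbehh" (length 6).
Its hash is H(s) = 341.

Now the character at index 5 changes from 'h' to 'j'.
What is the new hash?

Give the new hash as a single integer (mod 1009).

Answer: 343

Derivation:
val('h') = 8, val('j') = 10
Position k = 5, exponent = n-1-k = 0
B^0 mod M = 5^0 mod 1009 = 1
Delta = (10 - 8) * 1 mod 1009 = 2
New hash = (341 + 2) mod 1009 = 343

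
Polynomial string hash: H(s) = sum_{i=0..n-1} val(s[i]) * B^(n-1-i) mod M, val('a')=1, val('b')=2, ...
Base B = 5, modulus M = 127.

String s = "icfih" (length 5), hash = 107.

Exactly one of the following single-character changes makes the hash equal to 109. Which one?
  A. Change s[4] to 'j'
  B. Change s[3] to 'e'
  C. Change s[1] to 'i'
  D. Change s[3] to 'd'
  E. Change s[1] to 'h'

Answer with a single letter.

Option A: s[4]='h'->'j', delta=(10-8)*5^0 mod 127 = 2, hash=107+2 mod 127 = 109 <-- target
Option B: s[3]='i'->'e', delta=(5-9)*5^1 mod 127 = 107, hash=107+107 mod 127 = 87
Option C: s[1]='c'->'i', delta=(9-3)*5^3 mod 127 = 115, hash=107+115 mod 127 = 95
Option D: s[3]='i'->'d', delta=(4-9)*5^1 mod 127 = 102, hash=107+102 mod 127 = 82
Option E: s[1]='c'->'h', delta=(8-3)*5^3 mod 127 = 117, hash=107+117 mod 127 = 97

Answer: A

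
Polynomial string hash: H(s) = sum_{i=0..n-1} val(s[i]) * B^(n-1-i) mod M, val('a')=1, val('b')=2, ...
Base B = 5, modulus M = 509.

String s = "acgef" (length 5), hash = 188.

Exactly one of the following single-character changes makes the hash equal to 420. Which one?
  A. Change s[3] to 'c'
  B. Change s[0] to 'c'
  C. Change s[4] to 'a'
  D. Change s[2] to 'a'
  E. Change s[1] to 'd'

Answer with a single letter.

Option A: s[3]='e'->'c', delta=(3-5)*5^1 mod 509 = 499, hash=188+499 mod 509 = 178
Option B: s[0]='a'->'c', delta=(3-1)*5^4 mod 509 = 232, hash=188+232 mod 509 = 420 <-- target
Option C: s[4]='f'->'a', delta=(1-6)*5^0 mod 509 = 504, hash=188+504 mod 509 = 183
Option D: s[2]='g'->'a', delta=(1-7)*5^2 mod 509 = 359, hash=188+359 mod 509 = 38
Option E: s[1]='c'->'d', delta=(4-3)*5^3 mod 509 = 125, hash=188+125 mod 509 = 313

Answer: B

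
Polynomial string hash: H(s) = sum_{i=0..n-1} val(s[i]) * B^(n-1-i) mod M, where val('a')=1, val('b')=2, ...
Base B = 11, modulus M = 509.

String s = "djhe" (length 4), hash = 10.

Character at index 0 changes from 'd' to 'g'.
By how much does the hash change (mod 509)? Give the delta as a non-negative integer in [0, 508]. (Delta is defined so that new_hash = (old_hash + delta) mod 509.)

Answer: 430

Derivation:
Delta formula: (val(new) - val(old)) * B^(n-1-k) mod M
  val('g') - val('d') = 7 - 4 = 3
  B^(n-1-k) = 11^3 mod 509 = 313
  Delta = 3 * 313 mod 509 = 430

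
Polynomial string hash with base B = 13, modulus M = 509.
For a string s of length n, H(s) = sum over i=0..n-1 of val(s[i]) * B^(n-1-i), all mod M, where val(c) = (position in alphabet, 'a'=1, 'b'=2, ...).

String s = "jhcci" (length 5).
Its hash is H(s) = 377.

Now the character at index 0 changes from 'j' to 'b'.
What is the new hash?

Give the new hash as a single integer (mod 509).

Answer: 430

Derivation:
val('j') = 10, val('b') = 2
Position k = 0, exponent = n-1-k = 4
B^4 mod M = 13^4 mod 509 = 57
Delta = (2 - 10) * 57 mod 509 = 53
New hash = (377 + 53) mod 509 = 430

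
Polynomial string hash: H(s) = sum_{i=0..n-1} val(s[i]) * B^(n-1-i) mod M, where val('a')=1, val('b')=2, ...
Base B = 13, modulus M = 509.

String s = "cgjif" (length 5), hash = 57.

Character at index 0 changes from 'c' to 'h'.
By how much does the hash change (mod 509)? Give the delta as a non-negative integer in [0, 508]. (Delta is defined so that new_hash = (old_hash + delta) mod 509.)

Delta formula: (val(new) - val(old)) * B^(n-1-k) mod M
  val('h') - val('c') = 8 - 3 = 5
  B^(n-1-k) = 13^4 mod 509 = 57
  Delta = 5 * 57 mod 509 = 285

Answer: 285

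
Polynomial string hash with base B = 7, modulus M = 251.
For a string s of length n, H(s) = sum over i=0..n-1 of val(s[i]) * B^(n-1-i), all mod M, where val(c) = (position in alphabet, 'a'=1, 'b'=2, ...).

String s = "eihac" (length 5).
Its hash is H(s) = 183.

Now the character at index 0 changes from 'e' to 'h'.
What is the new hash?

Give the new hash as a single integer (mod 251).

val('e') = 5, val('h') = 8
Position k = 0, exponent = n-1-k = 4
B^4 mod M = 7^4 mod 251 = 142
Delta = (8 - 5) * 142 mod 251 = 175
New hash = (183 + 175) mod 251 = 107

Answer: 107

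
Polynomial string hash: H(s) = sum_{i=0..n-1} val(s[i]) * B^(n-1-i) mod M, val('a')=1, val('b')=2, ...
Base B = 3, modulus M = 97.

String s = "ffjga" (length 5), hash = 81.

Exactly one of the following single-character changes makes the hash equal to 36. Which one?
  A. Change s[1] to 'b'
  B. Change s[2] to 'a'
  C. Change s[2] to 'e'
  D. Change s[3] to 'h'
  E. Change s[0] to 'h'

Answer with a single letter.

Option A: s[1]='f'->'b', delta=(2-6)*3^3 mod 97 = 86, hash=81+86 mod 97 = 70
Option B: s[2]='j'->'a', delta=(1-10)*3^2 mod 97 = 16, hash=81+16 mod 97 = 0
Option C: s[2]='j'->'e', delta=(5-10)*3^2 mod 97 = 52, hash=81+52 mod 97 = 36 <-- target
Option D: s[3]='g'->'h', delta=(8-7)*3^1 mod 97 = 3, hash=81+3 mod 97 = 84
Option E: s[0]='f'->'h', delta=(8-6)*3^4 mod 97 = 65, hash=81+65 mod 97 = 49

Answer: C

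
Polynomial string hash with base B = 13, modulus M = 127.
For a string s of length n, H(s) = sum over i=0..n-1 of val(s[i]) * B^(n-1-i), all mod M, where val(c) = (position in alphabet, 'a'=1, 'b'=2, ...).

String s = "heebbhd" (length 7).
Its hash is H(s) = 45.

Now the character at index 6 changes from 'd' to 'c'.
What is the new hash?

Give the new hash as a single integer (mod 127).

val('d') = 4, val('c') = 3
Position k = 6, exponent = n-1-k = 0
B^0 mod M = 13^0 mod 127 = 1
Delta = (3 - 4) * 1 mod 127 = 126
New hash = (45 + 126) mod 127 = 44

Answer: 44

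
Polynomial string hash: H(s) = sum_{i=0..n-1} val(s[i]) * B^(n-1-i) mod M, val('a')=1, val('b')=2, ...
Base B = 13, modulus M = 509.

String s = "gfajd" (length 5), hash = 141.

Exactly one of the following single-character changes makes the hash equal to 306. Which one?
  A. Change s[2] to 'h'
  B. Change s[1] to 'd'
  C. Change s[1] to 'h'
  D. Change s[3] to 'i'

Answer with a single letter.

Answer: A

Derivation:
Option A: s[2]='a'->'h', delta=(8-1)*13^2 mod 509 = 165, hash=141+165 mod 509 = 306 <-- target
Option B: s[1]='f'->'d', delta=(4-6)*13^3 mod 509 = 187, hash=141+187 mod 509 = 328
Option C: s[1]='f'->'h', delta=(8-6)*13^3 mod 509 = 322, hash=141+322 mod 509 = 463
Option D: s[3]='j'->'i', delta=(9-10)*13^1 mod 509 = 496, hash=141+496 mod 509 = 128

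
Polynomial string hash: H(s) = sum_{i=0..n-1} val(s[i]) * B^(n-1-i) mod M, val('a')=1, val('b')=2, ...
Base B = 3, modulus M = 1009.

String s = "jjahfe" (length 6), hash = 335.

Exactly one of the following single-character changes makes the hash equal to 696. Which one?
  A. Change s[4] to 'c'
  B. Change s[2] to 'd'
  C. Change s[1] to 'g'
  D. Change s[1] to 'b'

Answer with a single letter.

Option A: s[4]='f'->'c', delta=(3-6)*3^1 mod 1009 = 1000, hash=335+1000 mod 1009 = 326
Option B: s[2]='a'->'d', delta=(4-1)*3^3 mod 1009 = 81, hash=335+81 mod 1009 = 416
Option C: s[1]='j'->'g', delta=(7-10)*3^4 mod 1009 = 766, hash=335+766 mod 1009 = 92
Option D: s[1]='j'->'b', delta=(2-10)*3^4 mod 1009 = 361, hash=335+361 mod 1009 = 696 <-- target

Answer: D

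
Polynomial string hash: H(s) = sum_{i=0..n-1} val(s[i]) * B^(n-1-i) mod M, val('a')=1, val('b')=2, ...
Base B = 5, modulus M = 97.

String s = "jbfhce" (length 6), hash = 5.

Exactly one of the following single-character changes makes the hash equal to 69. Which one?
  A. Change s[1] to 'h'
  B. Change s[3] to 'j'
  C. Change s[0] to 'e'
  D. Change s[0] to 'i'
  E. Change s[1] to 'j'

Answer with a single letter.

Option A: s[1]='b'->'h', delta=(8-2)*5^4 mod 97 = 64, hash=5+64 mod 97 = 69 <-- target
Option B: s[3]='h'->'j', delta=(10-8)*5^2 mod 97 = 50, hash=5+50 mod 97 = 55
Option C: s[0]='j'->'e', delta=(5-10)*5^5 mod 97 = 89, hash=5+89 mod 97 = 94
Option D: s[0]='j'->'i', delta=(9-10)*5^5 mod 97 = 76, hash=5+76 mod 97 = 81
Option E: s[1]='b'->'j', delta=(10-2)*5^4 mod 97 = 53, hash=5+53 mod 97 = 58

Answer: A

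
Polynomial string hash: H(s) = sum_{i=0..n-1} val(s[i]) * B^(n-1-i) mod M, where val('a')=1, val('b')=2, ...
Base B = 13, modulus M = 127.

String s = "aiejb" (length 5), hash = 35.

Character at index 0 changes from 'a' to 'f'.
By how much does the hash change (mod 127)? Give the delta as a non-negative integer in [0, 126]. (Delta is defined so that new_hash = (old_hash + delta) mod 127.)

Answer: 57

Derivation:
Delta formula: (val(new) - val(old)) * B^(n-1-k) mod M
  val('f') - val('a') = 6 - 1 = 5
  B^(n-1-k) = 13^4 mod 127 = 113
  Delta = 5 * 113 mod 127 = 57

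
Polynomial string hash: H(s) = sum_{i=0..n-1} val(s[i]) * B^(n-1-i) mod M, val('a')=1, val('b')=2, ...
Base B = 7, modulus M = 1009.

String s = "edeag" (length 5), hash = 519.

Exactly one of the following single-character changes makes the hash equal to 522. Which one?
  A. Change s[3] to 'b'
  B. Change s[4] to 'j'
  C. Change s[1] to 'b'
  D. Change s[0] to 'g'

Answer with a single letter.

Answer: B

Derivation:
Option A: s[3]='a'->'b', delta=(2-1)*7^1 mod 1009 = 7, hash=519+7 mod 1009 = 526
Option B: s[4]='g'->'j', delta=(10-7)*7^0 mod 1009 = 3, hash=519+3 mod 1009 = 522 <-- target
Option C: s[1]='d'->'b', delta=(2-4)*7^3 mod 1009 = 323, hash=519+323 mod 1009 = 842
Option D: s[0]='e'->'g', delta=(7-5)*7^4 mod 1009 = 766, hash=519+766 mod 1009 = 276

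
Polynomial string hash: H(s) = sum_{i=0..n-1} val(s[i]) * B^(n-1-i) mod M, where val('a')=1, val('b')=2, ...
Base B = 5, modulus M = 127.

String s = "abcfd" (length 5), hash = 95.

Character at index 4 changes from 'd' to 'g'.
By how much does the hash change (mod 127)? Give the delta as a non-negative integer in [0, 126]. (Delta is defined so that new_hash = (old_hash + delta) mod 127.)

Delta formula: (val(new) - val(old)) * B^(n-1-k) mod M
  val('g') - val('d') = 7 - 4 = 3
  B^(n-1-k) = 5^0 mod 127 = 1
  Delta = 3 * 1 mod 127 = 3

Answer: 3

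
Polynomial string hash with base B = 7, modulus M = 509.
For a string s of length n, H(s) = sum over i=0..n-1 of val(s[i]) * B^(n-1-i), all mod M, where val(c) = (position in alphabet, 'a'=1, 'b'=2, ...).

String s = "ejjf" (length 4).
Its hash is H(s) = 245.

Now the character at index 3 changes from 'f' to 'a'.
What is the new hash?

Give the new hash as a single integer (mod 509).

Answer: 240

Derivation:
val('f') = 6, val('a') = 1
Position k = 3, exponent = n-1-k = 0
B^0 mod M = 7^0 mod 509 = 1
Delta = (1 - 6) * 1 mod 509 = 504
New hash = (245 + 504) mod 509 = 240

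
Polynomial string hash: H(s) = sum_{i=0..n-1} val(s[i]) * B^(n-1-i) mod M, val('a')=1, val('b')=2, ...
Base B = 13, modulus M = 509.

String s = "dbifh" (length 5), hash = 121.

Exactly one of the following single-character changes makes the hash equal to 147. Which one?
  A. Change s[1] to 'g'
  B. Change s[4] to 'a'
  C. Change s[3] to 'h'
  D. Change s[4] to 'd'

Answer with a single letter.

Answer: C

Derivation:
Option A: s[1]='b'->'g', delta=(7-2)*13^3 mod 509 = 296, hash=121+296 mod 509 = 417
Option B: s[4]='h'->'a', delta=(1-8)*13^0 mod 509 = 502, hash=121+502 mod 509 = 114
Option C: s[3]='f'->'h', delta=(8-6)*13^1 mod 509 = 26, hash=121+26 mod 509 = 147 <-- target
Option D: s[4]='h'->'d', delta=(4-8)*13^0 mod 509 = 505, hash=121+505 mod 509 = 117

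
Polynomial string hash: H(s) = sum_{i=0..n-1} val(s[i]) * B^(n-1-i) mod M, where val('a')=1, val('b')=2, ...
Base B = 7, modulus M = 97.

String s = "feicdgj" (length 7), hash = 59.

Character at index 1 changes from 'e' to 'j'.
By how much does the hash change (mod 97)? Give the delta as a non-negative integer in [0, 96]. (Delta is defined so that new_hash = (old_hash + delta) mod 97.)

Delta formula: (val(new) - val(old)) * B^(n-1-k) mod M
  val('j') - val('e') = 10 - 5 = 5
  B^(n-1-k) = 7^5 mod 97 = 26
  Delta = 5 * 26 mod 97 = 33

Answer: 33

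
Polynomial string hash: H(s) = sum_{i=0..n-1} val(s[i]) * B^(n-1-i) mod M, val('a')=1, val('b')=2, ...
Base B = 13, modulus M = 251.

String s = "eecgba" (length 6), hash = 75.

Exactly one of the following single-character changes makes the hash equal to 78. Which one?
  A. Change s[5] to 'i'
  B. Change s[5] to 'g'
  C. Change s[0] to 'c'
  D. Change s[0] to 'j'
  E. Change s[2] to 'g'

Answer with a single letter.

Answer: E

Derivation:
Option A: s[5]='a'->'i', delta=(9-1)*13^0 mod 251 = 8, hash=75+8 mod 251 = 83
Option B: s[5]='a'->'g', delta=(7-1)*13^0 mod 251 = 6, hash=75+6 mod 251 = 81
Option C: s[0]='e'->'c', delta=(3-5)*13^5 mod 251 = 123, hash=75+123 mod 251 = 198
Option D: s[0]='e'->'j', delta=(10-5)*13^5 mod 251 = 69, hash=75+69 mod 251 = 144
Option E: s[2]='c'->'g', delta=(7-3)*13^3 mod 251 = 3, hash=75+3 mod 251 = 78 <-- target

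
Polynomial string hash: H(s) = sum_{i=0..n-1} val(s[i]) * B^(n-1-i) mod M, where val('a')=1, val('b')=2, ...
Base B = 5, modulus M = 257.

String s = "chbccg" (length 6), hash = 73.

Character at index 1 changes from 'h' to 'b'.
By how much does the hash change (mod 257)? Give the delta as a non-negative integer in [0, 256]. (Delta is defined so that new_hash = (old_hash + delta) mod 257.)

Answer: 105

Derivation:
Delta formula: (val(new) - val(old)) * B^(n-1-k) mod M
  val('b') - val('h') = 2 - 8 = -6
  B^(n-1-k) = 5^4 mod 257 = 111
  Delta = -6 * 111 mod 257 = 105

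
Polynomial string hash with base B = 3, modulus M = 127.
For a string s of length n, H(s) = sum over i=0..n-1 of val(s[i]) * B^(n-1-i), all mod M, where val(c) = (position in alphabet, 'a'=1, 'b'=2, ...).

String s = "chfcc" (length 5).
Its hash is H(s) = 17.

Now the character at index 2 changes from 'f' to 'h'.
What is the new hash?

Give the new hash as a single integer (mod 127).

Answer: 35

Derivation:
val('f') = 6, val('h') = 8
Position k = 2, exponent = n-1-k = 2
B^2 mod M = 3^2 mod 127 = 9
Delta = (8 - 6) * 9 mod 127 = 18
New hash = (17 + 18) mod 127 = 35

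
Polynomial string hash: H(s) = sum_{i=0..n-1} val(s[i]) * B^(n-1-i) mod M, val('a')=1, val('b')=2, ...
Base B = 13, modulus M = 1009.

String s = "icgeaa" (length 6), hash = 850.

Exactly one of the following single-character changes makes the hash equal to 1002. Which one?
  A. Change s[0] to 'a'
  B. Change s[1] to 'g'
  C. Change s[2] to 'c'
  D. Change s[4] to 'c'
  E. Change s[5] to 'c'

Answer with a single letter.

Answer: A

Derivation:
Option A: s[0]='i'->'a', delta=(1-9)*13^5 mod 1009 = 152, hash=850+152 mod 1009 = 1002 <-- target
Option B: s[1]='c'->'g', delta=(7-3)*13^4 mod 1009 = 227, hash=850+227 mod 1009 = 68
Option C: s[2]='g'->'c', delta=(3-7)*13^3 mod 1009 = 293, hash=850+293 mod 1009 = 134
Option D: s[4]='a'->'c', delta=(3-1)*13^1 mod 1009 = 26, hash=850+26 mod 1009 = 876
Option E: s[5]='a'->'c', delta=(3-1)*13^0 mod 1009 = 2, hash=850+2 mod 1009 = 852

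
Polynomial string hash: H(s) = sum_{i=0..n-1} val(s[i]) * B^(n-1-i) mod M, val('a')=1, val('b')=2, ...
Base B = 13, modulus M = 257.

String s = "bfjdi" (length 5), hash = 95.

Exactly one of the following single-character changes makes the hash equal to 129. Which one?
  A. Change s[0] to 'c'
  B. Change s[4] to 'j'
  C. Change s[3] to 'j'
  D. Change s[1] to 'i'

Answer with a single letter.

Answer: A

Derivation:
Option A: s[0]='b'->'c', delta=(3-2)*13^4 mod 257 = 34, hash=95+34 mod 257 = 129 <-- target
Option B: s[4]='i'->'j', delta=(10-9)*13^0 mod 257 = 1, hash=95+1 mod 257 = 96
Option C: s[3]='d'->'j', delta=(10-4)*13^1 mod 257 = 78, hash=95+78 mod 257 = 173
Option D: s[1]='f'->'i', delta=(9-6)*13^3 mod 257 = 166, hash=95+166 mod 257 = 4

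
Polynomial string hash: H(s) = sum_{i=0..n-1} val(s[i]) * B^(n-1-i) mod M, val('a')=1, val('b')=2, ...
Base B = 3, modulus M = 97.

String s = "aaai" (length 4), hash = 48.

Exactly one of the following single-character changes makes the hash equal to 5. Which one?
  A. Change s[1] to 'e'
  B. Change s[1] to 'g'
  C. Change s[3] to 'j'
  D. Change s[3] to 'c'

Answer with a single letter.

Option A: s[1]='a'->'e', delta=(5-1)*3^2 mod 97 = 36, hash=48+36 mod 97 = 84
Option B: s[1]='a'->'g', delta=(7-1)*3^2 mod 97 = 54, hash=48+54 mod 97 = 5 <-- target
Option C: s[3]='i'->'j', delta=(10-9)*3^0 mod 97 = 1, hash=48+1 mod 97 = 49
Option D: s[3]='i'->'c', delta=(3-9)*3^0 mod 97 = 91, hash=48+91 mod 97 = 42

Answer: B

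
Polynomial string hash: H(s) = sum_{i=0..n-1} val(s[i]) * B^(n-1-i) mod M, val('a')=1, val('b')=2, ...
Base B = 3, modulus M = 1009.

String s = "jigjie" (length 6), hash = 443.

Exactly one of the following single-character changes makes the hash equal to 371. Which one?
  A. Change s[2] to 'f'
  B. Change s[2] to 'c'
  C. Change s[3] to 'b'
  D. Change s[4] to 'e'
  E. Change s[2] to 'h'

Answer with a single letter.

Option A: s[2]='g'->'f', delta=(6-7)*3^3 mod 1009 = 982, hash=443+982 mod 1009 = 416
Option B: s[2]='g'->'c', delta=(3-7)*3^3 mod 1009 = 901, hash=443+901 mod 1009 = 335
Option C: s[3]='j'->'b', delta=(2-10)*3^2 mod 1009 = 937, hash=443+937 mod 1009 = 371 <-- target
Option D: s[4]='i'->'e', delta=(5-9)*3^1 mod 1009 = 997, hash=443+997 mod 1009 = 431
Option E: s[2]='g'->'h', delta=(8-7)*3^3 mod 1009 = 27, hash=443+27 mod 1009 = 470

Answer: C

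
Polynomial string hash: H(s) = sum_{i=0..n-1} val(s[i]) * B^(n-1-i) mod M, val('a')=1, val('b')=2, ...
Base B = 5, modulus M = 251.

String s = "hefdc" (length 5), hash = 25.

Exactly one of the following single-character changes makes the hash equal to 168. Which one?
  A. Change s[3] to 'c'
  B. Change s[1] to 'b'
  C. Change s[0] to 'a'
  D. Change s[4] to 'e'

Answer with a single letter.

Option A: s[3]='d'->'c', delta=(3-4)*5^1 mod 251 = 246, hash=25+246 mod 251 = 20
Option B: s[1]='e'->'b', delta=(2-5)*5^3 mod 251 = 127, hash=25+127 mod 251 = 152
Option C: s[0]='h'->'a', delta=(1-8)*5^4 mod 251 = 143, hash=25+143 mod 251 = 168 <-- target
Option D: s[4]='c'->'e', delta=(5-3)*5^0 mod 251 = 2, hash=25+2 mod 251 = 27

Answer: C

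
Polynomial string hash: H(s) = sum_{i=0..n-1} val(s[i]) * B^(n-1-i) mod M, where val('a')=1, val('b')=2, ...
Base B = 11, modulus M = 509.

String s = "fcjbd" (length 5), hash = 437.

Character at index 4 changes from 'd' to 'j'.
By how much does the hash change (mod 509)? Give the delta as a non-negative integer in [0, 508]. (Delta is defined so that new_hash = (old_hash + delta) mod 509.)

Answer: 6

Derivation:
Delta formula: (val(new) - val(old)) * B^(n-1-k) mod M
  val('j') - val('d') = 10 - 4 = 6
  B^(n-1-k) = 11^0 mod 509 = 1
  Delta = 6 * 1 mod 509 = 6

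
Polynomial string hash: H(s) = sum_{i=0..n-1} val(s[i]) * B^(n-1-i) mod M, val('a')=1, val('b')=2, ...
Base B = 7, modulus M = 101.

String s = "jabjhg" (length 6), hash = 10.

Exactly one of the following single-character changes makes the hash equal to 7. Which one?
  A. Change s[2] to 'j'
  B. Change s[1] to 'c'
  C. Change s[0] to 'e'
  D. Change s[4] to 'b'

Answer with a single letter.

Answer: C

Derivation:
Option A: s[2]='b'->'j', delta=(10-2)*7^3 mod 101 = 17, hash=10+17 mod 101 = 27
Option B: s[1]='a'->'c', delta=(3-1)*7^4 mod 101 = 55, hash=10+55 mod 101 = 65
Option C: s[0]='j'->'e', delta=(5-10)*7^5 mod 101 = 98, hash=10+98 mod 101 = 7 <-- target
Option D: s[4]='h'->'b', delta=(2-8)*7^1 mod 101 = 59, hash=10+59 mod 101 = 69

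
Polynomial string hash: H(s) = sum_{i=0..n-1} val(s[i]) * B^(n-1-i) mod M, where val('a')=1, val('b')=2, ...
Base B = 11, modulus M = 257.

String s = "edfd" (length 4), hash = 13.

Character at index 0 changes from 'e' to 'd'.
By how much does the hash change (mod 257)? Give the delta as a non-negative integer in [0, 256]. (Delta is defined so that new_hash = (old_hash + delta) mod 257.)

Answer: 211

Derivation:
Delta formula: (val(new) - val(old)) * B^(n-1-k) mod M
  val('d') - val('e') = 4 - 5 = -1
  B^(n-1-k) = 11^3 mod 257 = 46
  Delta = -1 * 46 mod 257 = 211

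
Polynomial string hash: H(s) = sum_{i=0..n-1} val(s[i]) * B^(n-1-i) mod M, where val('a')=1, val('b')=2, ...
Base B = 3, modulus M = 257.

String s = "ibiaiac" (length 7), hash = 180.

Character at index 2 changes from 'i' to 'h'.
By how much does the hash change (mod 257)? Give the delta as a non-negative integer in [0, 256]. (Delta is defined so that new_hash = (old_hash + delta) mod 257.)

Delta formula: (val(new) - val(old)) * B^(n-1-k) mod M
  val('h') - val('i') = 8 - 9 = -1
  B^(n-1-k) = 3^4 mod 257 = 81
  Delta = -1 * 81 mod 257 = 176

Answer: 176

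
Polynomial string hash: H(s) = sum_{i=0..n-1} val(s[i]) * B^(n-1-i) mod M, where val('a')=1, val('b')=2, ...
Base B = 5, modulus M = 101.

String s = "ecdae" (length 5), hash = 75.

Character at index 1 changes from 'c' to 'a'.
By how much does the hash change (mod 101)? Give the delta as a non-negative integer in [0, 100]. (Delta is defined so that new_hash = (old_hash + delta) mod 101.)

Delta formula: (val(new) - val(old)) * B^(n-1-k) mod M
  val('a') - val('c') = 1 - 3 = -2
  B^(n-1-k) = 5^3 mod 101 = 24
  Delta = -2 * 24 mod 101 = 53

Answer: 53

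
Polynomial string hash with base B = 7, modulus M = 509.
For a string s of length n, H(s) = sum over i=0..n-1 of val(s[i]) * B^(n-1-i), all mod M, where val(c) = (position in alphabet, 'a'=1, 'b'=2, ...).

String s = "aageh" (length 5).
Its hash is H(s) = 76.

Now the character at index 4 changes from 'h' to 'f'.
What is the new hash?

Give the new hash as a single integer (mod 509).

val('h') = 8, val('f') = 6
Position k = 4, exponent = n-1-k = 0
B^0 mod M = 7^0 mod 509 = 1
Delta = (6 - 8) * 1 mod 509 = 507
New hash = (76 + 507) mod 509 = 74

Answer: 74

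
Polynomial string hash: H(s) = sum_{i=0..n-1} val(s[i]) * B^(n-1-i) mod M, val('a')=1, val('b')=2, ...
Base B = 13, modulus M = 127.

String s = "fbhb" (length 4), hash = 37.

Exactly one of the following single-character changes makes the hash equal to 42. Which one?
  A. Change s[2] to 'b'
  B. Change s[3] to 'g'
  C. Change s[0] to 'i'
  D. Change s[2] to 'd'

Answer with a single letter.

Option A: s[2]='h'->'b', delta=(2-8)*13^1 mod 127 = 49, hash=37+49 mod 127 = 86
Option B: s[3]='b'->'g', delta=(7-2)*13^0 mod 127 = 5, hash=37+5 mod 127 = 42 <-- target
Option C: s[0]='f'->'i', delta=(9-6)*13^3 mod 127 = 114, hash=37+114 mod 127 = 24
Option D: s[2]='h'->'d', delta=(4-8)*13^1 mod 127 = 75, hash=37+75 mod 127 = 112

Answer: B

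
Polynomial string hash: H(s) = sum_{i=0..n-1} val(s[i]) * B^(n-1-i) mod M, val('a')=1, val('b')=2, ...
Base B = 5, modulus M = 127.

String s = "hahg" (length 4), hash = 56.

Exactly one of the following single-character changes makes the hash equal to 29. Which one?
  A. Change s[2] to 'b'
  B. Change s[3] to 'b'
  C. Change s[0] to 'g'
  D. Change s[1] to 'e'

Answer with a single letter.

Option A: s[2]='h'->'b', delta=(2-8)*5^1 mod 127 = 97, hash=56+97 mod 127 = 26
Option B: s[3]='g'->'b', delta=(2-7)*5^0 mod 127 = 122, hash=56+122 mod 127 = 51
Option C: s[0]='h'->'g', delta=(7-8)*5^3 mod 127 = 2, hash=56+2 mod 127 = 58
Option D: s[1]='a'->'e', delta=(5-1)*5^2 mod 127 = 100, hash=56+100 mod 127 = 29 <-- target

Answer: D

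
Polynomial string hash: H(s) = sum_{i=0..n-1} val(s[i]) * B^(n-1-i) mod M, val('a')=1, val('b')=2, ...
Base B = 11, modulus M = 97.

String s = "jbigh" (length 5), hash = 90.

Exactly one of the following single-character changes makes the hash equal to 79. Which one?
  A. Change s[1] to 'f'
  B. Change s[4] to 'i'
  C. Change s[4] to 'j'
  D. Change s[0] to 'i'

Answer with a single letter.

Option A: s[1]='b'->'f', delta=(6-2)*11^3 mod 97 = 86, hash=90+86 mod 97 = 79 <-- target
Option B: s[4]='h'->'i', delta=(9-8)*11^0 mod 97 = 1, hash=90+1 mod 97 = 91
Option C: s[4]='h'->'j', delta=(10-8)*11^0 mod 97 = 2, hash=90+2 mod 97 = 92
Option D: s[0]='j'->'i', delta=(9-10)*11^4 mod 97 = 6, hash=90+6 mod 97 = 96

Answer: A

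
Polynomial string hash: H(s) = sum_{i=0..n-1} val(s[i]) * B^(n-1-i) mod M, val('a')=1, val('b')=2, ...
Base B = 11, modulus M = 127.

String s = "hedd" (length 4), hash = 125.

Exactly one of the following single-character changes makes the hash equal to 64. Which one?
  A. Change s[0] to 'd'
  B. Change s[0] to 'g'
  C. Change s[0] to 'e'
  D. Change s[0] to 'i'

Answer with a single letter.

Option A: s[0]='h'->'d', delta=(4-8)*11^3 mod 127 = 10, hash=125+10 mod 127 = 8
Option B: s[0]='h'->'g', delta=(7-8)*11^3 mod 127 = 66, hash=125+66 mod 127 = 64 <-- target
Option C: s[0]='h'->'e', delta=(5-8)*11^3 mod 127 = 71, hash=125+71 mod 127 = 69
Option D: s[0]='h'->'i', delta=(9-8)*11^3 mod 127 = 61, hash=125+61 mod 127 = 59

Answer: B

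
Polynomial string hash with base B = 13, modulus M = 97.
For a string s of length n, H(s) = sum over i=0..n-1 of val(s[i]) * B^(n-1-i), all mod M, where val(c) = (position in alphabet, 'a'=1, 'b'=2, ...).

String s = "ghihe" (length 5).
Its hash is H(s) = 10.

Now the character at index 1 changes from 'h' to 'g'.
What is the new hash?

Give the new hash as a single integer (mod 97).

Answer: 44

Derivation:
val('h') = 8, val('g') = 7
Position k = 1, exponent = n-1-k = 3
B^3 mod M = 13^3 mod 97 = 63
Delta = (7 - 8) * 63 mod 97 = 34
New hash = (10 + 34) mod 97 = 44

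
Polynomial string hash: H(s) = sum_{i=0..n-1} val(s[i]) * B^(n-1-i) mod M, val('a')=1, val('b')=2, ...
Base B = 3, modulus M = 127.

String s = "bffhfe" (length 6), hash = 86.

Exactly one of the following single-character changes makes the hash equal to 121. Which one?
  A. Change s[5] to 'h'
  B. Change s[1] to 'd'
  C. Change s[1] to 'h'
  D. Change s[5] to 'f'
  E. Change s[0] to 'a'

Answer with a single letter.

Option A: s[5]='e'->'h', delta=(8-5)*3^0 mod 127 = 3, hash=86+3 mod 127 = 89
Option B: s[1]='f'->'d', delta=(4-6)*3^4 mod 127 = 92, hash=86+92 mod 127 = 51
Option C: s[1]='f'->'h', delta=(8-6)*3^4 mod 127 = 35, hash=86+35 mod 127 = 121 <-- target
Option D: s[5]='e'->'f', delta=(6-5)*3^0 mod 127 = 1, hash=86+1 mod 127 = 87
Option E: s[0]='b'->'a', delta=(1-2)*3^5 mod 127 = 11, hash=86+11 mod 127 = 97

Answer: C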